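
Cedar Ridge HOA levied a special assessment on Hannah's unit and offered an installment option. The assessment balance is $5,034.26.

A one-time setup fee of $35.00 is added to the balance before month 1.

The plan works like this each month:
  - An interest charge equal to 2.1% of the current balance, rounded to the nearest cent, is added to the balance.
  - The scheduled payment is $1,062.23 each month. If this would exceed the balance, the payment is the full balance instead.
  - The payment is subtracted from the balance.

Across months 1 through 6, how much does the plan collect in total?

$5,398.34

# | Opening | Interest | Payment | End bal
1 | $5,069.26 | $106.45 | $1,062.23 | $4,113.48
2 | $4,113.48 | $86.38 | $1,062.23 | $3,137.63
3 | $3,137.63 | $65.89 | $1,062.23 | $2,141.29
4 | $2,141.29 | $44.97 | $1,062.23 | $1,124.03
5 | $1,124.03 | $23.60 | $1,062.23 | $85.40
6 | $85.40 | $1.79 | $87.19 | $0.00
Total paid: $5,398.34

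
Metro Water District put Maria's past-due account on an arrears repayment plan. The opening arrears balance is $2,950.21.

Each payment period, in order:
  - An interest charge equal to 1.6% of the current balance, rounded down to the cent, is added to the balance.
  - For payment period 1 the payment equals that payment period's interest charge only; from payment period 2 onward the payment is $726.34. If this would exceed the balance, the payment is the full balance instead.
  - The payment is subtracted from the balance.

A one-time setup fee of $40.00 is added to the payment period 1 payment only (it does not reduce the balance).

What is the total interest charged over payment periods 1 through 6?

$172.78

Payment period 1: opening $2,950.21; interest $47.20 → $2,997.41; payment $47.20 (+ $40.00 fee); balance $2,950.21
Payment period 2: opening $2,950.21; interest $47.20 → $2,997.41; payment $726.34; balance $2,271.07
Payment period 3: opening $2,271.07; interest $36.33 → $2,307.40; payment $726.34; balance $1,581.06
Payment period 4: opening $1,581.06; interest $25.29 → $1,606.35; payment $726.34; balance $880.01
Payment period 5: opening $880.01; interest $14.08 → $894.09; payment $726.34; balance $167.75
Payment period 6: opening $167.75; interest $2.68 → $170.43; payment $170.43; balance $0.00
Total interest: $47.20 + $47.20 + $36.33 + $25.29 + $14.08 + $2.68 = $172.78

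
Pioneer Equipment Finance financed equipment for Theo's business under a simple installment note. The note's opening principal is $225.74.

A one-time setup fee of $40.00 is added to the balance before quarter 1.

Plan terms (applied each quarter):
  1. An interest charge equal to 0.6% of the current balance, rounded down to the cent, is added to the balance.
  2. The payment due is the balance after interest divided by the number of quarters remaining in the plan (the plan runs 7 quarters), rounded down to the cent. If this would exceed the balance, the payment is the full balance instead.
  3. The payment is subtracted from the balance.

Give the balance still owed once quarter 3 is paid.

$154.60

# | Opening | Interest | Payment | End bal
1 | $265.74 | $1.59 | $38.19 | $229.14
2 | $229.14 | $1.37 | $38.41 | $192.10
3 | $192.10 | $1.15 | $38.65 | $154.60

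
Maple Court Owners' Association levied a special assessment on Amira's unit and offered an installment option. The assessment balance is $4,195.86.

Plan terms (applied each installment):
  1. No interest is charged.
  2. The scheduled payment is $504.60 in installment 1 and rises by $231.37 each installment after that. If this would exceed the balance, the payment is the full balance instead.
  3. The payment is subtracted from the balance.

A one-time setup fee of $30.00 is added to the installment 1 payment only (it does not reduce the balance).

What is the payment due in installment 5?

Installment 1: opening $4,195.86; payment $504.60 (+ $30.00 fee); balance $3,691.26
Installment 2: opening $3,691.26; payment $735.97; balance $2,955.29
Installment 3: opening $2,955.29; payment $967.34; balance $1,987.95
Installment 4: opening $1,987.95; payment $1,198.71; balance $789.24
Installment 5: opening $789.24; payment $789.24; balance $0.00

$789.24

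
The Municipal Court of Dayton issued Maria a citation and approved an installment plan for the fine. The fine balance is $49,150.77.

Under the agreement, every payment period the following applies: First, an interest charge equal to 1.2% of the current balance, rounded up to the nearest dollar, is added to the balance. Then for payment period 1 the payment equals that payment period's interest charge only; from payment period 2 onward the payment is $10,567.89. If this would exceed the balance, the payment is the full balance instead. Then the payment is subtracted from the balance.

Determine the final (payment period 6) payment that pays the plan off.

$8,619.21

Payment period 1: opening $49,150.77; interest $590.00 → $49,740.77; payment $590.00; balance $49,150.77
Payment period 2: opening $49,150.77; interest $590.00 → $49,740.77; payment $10,567.89; balance $39,172.88
Payment period 3: opening $39,172.88; interest $471.00 → $39,643.88; payment $10,567.89; balance $29,075.99
Payment period 4: opening $29,075.99; interest $349.00 → $29,424.99; payment $10,567.89; balance $18,857.10
Payment period 5: opening $18,857.10; interest $227.00 → $19,084.10; payment $10,567.89; balance $8,516.21
Payment period 6: opening $8,516.21; interest $103.00 → $8,619.21; payment $8,619.21; balance $0.00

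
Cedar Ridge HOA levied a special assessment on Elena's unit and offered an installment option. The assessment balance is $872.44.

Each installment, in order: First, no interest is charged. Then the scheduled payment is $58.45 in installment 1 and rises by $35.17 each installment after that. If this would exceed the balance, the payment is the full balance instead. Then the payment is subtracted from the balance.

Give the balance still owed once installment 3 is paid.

Installment 1: $872.44 − $58.45 → $813.99
Installment 2: $813.99 − $93.62 → $720.37
Installment 3: $720.37 − $128.79 → $591.58

$591.58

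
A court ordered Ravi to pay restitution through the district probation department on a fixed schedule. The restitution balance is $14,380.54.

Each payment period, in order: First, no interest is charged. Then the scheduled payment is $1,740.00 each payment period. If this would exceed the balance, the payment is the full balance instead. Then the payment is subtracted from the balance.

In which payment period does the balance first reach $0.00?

Payment period 1: opening $14,380.54; payment $1,740.00; balance $12,640.54
Payment period 2: opening $12,640.54; payment $1,740.00; balance $10,900.54
Payment period 3: opening $10,900.54; payment $1,740.00; balance $9,160.54
Payment period 4: opening $9,160.54; payment $1,740.00; balance $7,420.54
Payment period 5: opening $7,420.54; payment $1,740.00; balance $5,680.54
Payment period 6: opening $5,680.54; payment $1,740.00; balance $3,940.54
Payment period 7: opening $3,940.54; payment $1,740.00; balance $2,200.54
Payment period 8: opening $2,200.54; payment $1,740.00; balance $460.54
Payment period 9: opening $460.54; payment $460.54; balance $0.00
Balance reaches $0.00 in payment period 9.

9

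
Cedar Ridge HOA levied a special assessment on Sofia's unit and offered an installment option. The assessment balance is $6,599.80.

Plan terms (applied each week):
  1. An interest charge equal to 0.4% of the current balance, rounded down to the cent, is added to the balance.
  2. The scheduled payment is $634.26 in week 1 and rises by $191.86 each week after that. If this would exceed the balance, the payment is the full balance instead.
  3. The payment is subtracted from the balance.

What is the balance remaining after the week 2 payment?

$5,189.77

Week 1: $6,599.80 +$26.39 interest = $6,626.19; pay $634.26 → $5,991.93
Week 2: $5,991.93 +$23.96 interest = $6,015.89; pay $826.12 → $5,189.77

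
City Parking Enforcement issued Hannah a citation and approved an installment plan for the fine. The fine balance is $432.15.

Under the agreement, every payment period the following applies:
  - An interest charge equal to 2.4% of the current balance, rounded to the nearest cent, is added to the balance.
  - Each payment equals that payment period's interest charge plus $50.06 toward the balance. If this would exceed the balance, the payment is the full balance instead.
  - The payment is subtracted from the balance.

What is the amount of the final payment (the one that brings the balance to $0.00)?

$32.43

Payment period 1: opening $432.15; interest $10.37 → $442.52; payment $60.43; balance $382.09
Payment period 2: opening $382.09; interest $9.17 → $391.26; payment $59.23; balance $332.03
Payment period 3: opening $332.03; interest $7.97 → $340.00; payment $58.03; balance $281.97
Payment period 4: opening $281.97; interest $6.77 → $288.74; payment $56.83; balance $231.91
Payment period 5: opening $231.91; interest $5.57 → $237.48; payment $55.63; balance $181.85
Payment period 6: opening $181.85; interest $4.36 → $186.21; payment $54.42; balance $131.79
Payment period 7: opening $131.79; interest $3.16 → $134.95; payment $53.22; balance $81.73
Payment period 8: opening $81.73; interest $1.96 → $83.69; payment $52.02; balance $31.67
Payment period 9: opening $31.67; interest $0.76 → $32.43; payment $32.43; balance $0.00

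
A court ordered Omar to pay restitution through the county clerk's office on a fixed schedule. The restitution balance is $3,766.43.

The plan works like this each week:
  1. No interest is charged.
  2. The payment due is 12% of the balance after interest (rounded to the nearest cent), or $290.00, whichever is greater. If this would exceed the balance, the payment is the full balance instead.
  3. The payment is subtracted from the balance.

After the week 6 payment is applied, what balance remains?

Week 1: opening $3,766.43; payment $451.97; balance $3,314.46
Week 2: opening $3,314.46; payment $397.74; balance $2,916.72
Week 3: opening $2,916.72; payment $350.01; balance $2,566.71
Week 4: opening $2,566.71; payment $308.01; balance $2,258.70
Week 5: opening $2,258.70; payment $290.00; balance $1,968.70
Week 6: opening $1,968.70; payment $290.00; balance $1,678.70

$1,678.70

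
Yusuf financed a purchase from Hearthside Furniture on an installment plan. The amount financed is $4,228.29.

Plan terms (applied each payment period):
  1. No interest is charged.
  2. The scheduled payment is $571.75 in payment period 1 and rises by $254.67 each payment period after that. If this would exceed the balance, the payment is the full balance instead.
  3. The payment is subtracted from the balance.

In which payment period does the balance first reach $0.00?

5

Payment period 1: $4,228.29 − $571.75 → $3,656.54
Payment period 2: $3,656.54 − $826.42 → $2,830.12
Payment period 3: $2,830.12 − $1,081.09 → $1,749.03
Payment period 4: $1,749.03 − $1,335.76 → $413.27
Payment period 5: $413.27 − $413.27 → $0.00
Balance reaches $0.00 in payment period 5.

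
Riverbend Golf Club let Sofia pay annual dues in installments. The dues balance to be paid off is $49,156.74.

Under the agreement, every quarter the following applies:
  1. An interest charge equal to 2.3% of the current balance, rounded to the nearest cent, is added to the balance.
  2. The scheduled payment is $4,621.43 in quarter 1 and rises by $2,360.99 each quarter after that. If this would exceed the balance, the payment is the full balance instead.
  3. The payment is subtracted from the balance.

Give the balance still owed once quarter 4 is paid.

$20,319.89

Quarter 1: $49,156.74 +$1,130.61 interest = $50,287.35; pay $4,621.43 → $45,665.92
Quarter 2: $45,665.92 +$1,050.32 interest = $46,716.24; pay $6,982.42 → $39,733.82
Quarter 3: $39,733.82 +$913.88 interest = $40,647.70; pay $9,343.41 → $31,304.29
Quarter 4: $31,304.29 +$720.00 interest = $32,024.29; pay $11,704.40 → $20,319.89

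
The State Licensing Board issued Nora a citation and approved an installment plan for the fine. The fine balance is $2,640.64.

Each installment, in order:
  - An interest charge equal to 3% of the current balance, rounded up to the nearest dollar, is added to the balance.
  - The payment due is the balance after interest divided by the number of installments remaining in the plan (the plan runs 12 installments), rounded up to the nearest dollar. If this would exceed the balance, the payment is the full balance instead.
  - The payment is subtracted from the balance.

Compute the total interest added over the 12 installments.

Installment 1: $2,640.64 +$80.00 interest = $2,720.64; pay $227.00 → $2,493.64
Installment 2: $2,493.64 +$75.00 interest = $2,568.64; pay $234.00 → $2,334.64
Installment 3: $2,334.64 +$71.00 interest = $2,405.64; pay $241.00 → $2,164.64
Installment 4: $2,164.64 +$65.00 interest = $2,229.64; pay $248.00 → $1,981.64
Installment 5: $1,981.64 +$60.00 interest = $2,041.64; pay $256.00 → $1,785.64
Installment 6: $1,785.64 +$54.00 interest = $1,839.64; pay $263.00 → $1,576.64
Installment 7: $1,576.64 +$48.00 interest = $1,624.64; pay $271.00 → $1,353.64
Installment 8: $1,353.64 +$41.00 interest = $1,394.64; pay $279.00 → $1,115.64
Installment 9: $1,115.64 +$34.00 interest = $1,149.64; pay $288.00 → $861.64
Installment 10: $861.64 +$26.00 interest = $887.64; pay $296.00 → $591.64
Installment 11: $591.64 +$18.00 interest = $609.64; pay $305.00 → $304.64
Installment 12: $304.64 +$10.00 interest = $314.64; pay $314.64 → $0.00
Total interest: $80.00 + $75.00 + $71.00 + $65.00 + $60.00 + $54.00 + $48.00 + $41.00 + $34.00 + $26.00 + $18.00 + $10.00 = $582.00

$582.00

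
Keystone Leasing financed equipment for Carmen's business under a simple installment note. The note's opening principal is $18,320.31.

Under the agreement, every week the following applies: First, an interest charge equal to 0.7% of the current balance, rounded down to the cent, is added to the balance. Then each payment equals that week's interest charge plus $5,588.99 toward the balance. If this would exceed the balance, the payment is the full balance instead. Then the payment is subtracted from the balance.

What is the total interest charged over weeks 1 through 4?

$278.21

# | Opening | Interest | Payment | End bal
1 | $18,320.31 | $128.24 | $5,717.23 | $12,731.32
2 | $12,731.32 | $89.11 | $5,678.10 | $7,142.33
3 | $7,142.33 | $49.99 | $5,638.98 | $1,553.34
4 | $1,553.34 | $10.87 | $1,564.21 | $0.00
Total interest: $128.24 + $89.11 + $49.99 + $10.87 = $278.21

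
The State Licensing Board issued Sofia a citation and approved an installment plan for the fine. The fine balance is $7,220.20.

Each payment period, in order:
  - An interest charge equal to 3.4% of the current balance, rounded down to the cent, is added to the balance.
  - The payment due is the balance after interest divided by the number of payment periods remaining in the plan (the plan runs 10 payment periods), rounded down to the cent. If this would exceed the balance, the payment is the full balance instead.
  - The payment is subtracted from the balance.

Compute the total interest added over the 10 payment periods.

$1,497.67

Payment period 1: opening $7,220.20; interest $245.48 → $7,465.68; payment $746.56; balance $6,719.12
Payment period 2: opening $6,719.12; interest $228.45 → $6,947.57; payment $771.95; balance $6,175.62
Payment period 3: opening $6,175.62; interest $209.97 → $6,385.59; payment $798.19; balance $5,587.40
Payment period 4: opening $5,587.40; interest $189.97 → $5,777.37; payment $825.33; balance $4,952.04
Payment period 5: opening $4,952.04; interest $168.36 → $5,120.40; payment $853.40; balance $4,267.00
Payment period 6: opening $4,267.00; interest $145.07 → $4,412.07; payment $882.41; balance $3,529.66
Payment period 7: opening $3,529.66; interest $120.00 → $3,649.66; payment $912.41; balance $2,737.25
Payment period 8: opening $2,737.25; interest $93.06 → $2,830.31; payment $943.43; balance $1,886.88
Payment period 9: opening $1,886.88; interest $64.15 → $1,951.03; payment $975.51; balance $975.52
Payment period 10: opening $975.52; interest $33.16 → $1,008.68; payment $1,008.68; balance $0.00
Total interest: $245.48 + $228.45 + $209.97 + $189.97 + $168.36 + $145.07 + $120.00 + $93.06 + $64.15 + $33.16 = $1,497.67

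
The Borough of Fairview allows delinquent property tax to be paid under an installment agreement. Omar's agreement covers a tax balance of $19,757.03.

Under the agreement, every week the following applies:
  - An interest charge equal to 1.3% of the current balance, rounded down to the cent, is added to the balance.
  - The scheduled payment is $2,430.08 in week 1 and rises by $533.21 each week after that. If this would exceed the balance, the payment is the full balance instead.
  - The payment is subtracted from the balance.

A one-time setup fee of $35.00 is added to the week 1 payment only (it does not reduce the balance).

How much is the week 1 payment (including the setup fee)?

Week 1: $19,757.03 +$256.84 interest = $20,013.87; pay $2,430.08 (+ $35.00 fee) → $17,583.79

$2,465.08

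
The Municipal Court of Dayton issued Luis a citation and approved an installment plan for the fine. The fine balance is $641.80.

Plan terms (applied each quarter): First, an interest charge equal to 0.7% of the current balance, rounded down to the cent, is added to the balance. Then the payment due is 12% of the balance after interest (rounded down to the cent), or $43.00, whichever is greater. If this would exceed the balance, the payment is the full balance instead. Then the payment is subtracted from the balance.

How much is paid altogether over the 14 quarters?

# | Opening | Interest | Payment | End bal
1 | $641.80 | $4.49 | $77.55 | $568.74
2 | $568.74 | $3.98 | $68.72 | $504.00
3 | $504.00 | $3.52 | $60.90 | $446.62
4 | $446.62 | $3.12 | $53.96 | $395.78
5 | $395.78 | $2.77 | $47.82 | $350.73
6 | $350.73 | $2.45 | $43.00 | $310.18
7 | $310.18 | $2.17 | $43.00 | $269.35
8 | $269.35 | $1.88 | $43.00 | $228.23
9 | $228.23 | $1.59 | $43.00 | $186.82
10 | $186.82 | $1.30 | $43.00 | $145.12
11 | $145.12 | $1.01 | $43.00 | $103.13
12 | $103.13 | $0.72 | $43.00 | $60.85
13 | $60.85 | $0.42 | $43.00 | $18.27
14 | $18.27 | $0.12 | $18.39 | $0.00
Total paid: $671.34

$671.34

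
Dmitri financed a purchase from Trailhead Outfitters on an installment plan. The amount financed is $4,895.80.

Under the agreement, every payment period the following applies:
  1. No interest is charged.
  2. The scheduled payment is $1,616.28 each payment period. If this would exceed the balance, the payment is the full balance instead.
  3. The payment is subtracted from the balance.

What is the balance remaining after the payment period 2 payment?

Payment period 1: opening $4,895.80; payment $1,616.28; balance $3,279.52
Payment period 2: opening $3,279.52; payment $1,616.28; balance $1,663.24

$1,663.24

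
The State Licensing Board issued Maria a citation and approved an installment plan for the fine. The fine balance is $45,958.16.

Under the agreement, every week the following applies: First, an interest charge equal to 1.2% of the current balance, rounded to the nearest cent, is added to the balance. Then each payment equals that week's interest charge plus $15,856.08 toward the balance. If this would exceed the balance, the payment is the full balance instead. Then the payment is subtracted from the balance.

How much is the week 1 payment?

$16,407.58

Week 1: opening $45,958.16; interest $551.50 → $46,509.66; payment $16,407.58; balance $30,102.08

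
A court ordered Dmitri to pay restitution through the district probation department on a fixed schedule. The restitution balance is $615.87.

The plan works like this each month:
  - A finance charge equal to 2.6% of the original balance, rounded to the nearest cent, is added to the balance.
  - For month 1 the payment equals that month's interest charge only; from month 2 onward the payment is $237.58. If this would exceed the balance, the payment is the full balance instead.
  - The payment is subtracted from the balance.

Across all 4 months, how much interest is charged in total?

# | Opening | Interest | Payment | End bal
1 | $615.87 | $16.01 | $16.01 | $615.87
2 | $615.87 | $16.01 | $237.58 | $394.30
3 | $394.30 | $16.01 | $237.58 | $172.73
4 | $172.73 | $16.01 | $188.74 | $0.00
Total interest: $16.01 + $16.01 + $16.01 + $16.01 = $64.04

$64.04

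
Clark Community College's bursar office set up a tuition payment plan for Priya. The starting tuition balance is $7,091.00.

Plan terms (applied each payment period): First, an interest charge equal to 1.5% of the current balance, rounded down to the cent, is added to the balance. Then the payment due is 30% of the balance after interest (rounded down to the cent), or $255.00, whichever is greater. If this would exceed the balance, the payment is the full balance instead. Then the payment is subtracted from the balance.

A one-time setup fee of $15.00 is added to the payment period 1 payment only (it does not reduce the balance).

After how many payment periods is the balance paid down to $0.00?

Payment period 1: $7,091.00 +$106.36 interest = $7,197.36; pay $2,159.20 (+ $15.00 fee) → $5,038.16
Payment period 2: $5,038.16 +$75.57 interest = $5,113.73; pay $1,534.11 → $3,579.62
Payment period 3: $3,579.62 +$53.69 interest = $3,633.31; pay $1,089.99 → $2,543.32
Payment period 4: $2,543.32 +$38.14 interest = $2,581.46; pay $774.43 → $1,807.03
Payment period 5: $1,807.03 +$27.10 interest = $1,834.13; pay $550.23 → $1,283.90
Payment period 6: $1,283.90 +$19.25 interest = $1,303.15; pay $390.94 → $912.21
Payment period 7: $912.21 +$13.68 interest = $925.89; pay $277.76 → $648.13
Payment period 8: $648.13 +$9.72 interest = $657.85; pay $255.00 → $402.85
Payment period 9: $402.85 +$6.04 interest = $408.89; pay $255.00 → $153.89
Payment period 10: $153.89 +$2.30 interest = $156.19; pay $156.19 → $0.00
Balance reaches $0.00 in payment period 10.

10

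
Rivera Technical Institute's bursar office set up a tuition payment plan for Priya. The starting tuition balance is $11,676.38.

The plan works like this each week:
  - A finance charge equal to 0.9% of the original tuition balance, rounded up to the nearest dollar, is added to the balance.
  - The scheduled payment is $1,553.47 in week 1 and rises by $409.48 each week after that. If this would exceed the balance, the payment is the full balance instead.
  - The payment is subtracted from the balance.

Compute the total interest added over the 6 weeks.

Week 1: $11,676.38 +$106.00 interest = $11,782.38; pay $1,553.47 → $10,228.91
Week 2: $10,228.91 +$106.00 interest = $10,334.91; pay $1,962.95 → $8,371.96
Week 3: $8,371.96 +$106.00 interest = $8,477.96; pay $2,372.43 → $6,105.53
Week 4: $6,105.53 +$106.00 interest = $6,211.53; pay $2,781.91 → $3,429.62
Week 5: $3,429.62 +$106.00 interest = $3,535.62; pay $3,191.39 → $344.23
Week 6: $344.23 +$106.00 interest = $450.23; pay $450.23 → $0.00
Total interest: $106.00 + $106.00 + $106.00 + $106.00 + $106.00 + $106.00 = $636.00

$636.00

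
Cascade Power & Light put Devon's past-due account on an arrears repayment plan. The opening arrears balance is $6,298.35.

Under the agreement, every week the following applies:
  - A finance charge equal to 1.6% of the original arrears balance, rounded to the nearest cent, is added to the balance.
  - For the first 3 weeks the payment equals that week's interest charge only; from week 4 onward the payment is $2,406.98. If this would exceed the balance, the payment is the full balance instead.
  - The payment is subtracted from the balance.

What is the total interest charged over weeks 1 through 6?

$604.62

Week 1: $6,298.35 +$100.77 interest = $6,399.12; pay $100.77 → $6,298.35
Week 2: $6,298.35 +$100.77 interest = $6,399.12; pay $100.77 → $6,298.35
Week 3: $6,298.35 +$100.77 interest = $6,399.12; pay $100.77 → $6,298.35
Week 4: $6,298.35 +$100.77 interest = $6,399.12; pay $2,406.98 → $3,992.14
Week 5: $3,992.14 +$100.77 interest = $4,092.91; pay $2,406.98 → $1,685.93
Week 6: $1,685.93 +$100.77 interest = $1,786.70; pay $1,786.70 → $0.00
Total interest: $100.77 + $100.77 + $100.77 + $100.77 + $100.77 + $100.77 = $604.62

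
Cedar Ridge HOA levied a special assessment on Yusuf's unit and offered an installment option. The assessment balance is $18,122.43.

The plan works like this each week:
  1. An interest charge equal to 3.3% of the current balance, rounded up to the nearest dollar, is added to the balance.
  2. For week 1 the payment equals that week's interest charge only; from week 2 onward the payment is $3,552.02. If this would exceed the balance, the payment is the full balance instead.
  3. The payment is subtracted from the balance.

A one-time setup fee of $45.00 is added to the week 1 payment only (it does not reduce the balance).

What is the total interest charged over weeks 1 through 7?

$2,662.00

Week 1: opening $18,122.43; interest $599.00 → $18,721.43; payment $599.00 (+ $45.00 fee); balance $18,122.43
Week 2: opening $18,122.43; interest $599.00 → $18,721.43; payment $3,552.02; balance $15,169.41
Week 3: opening $15,169.41; interest $501.00 → $15,670.41; payment $3,552.02; balance $12,118.39
Week 4: opening $12,118.39; interest $400.00 → $12,518.39; payment $3,552.02; balance $8,966.37
Week 5: opening $8,966.37; interest $296.00 → $9,262.37; payment $3,552.02; balance $5,710.35
Week 6: opening $5,710.35; interest $189.00 → $5,899.35; payment $3,552.02; balance $2,347.33
Week 7: opening $2,347.33; interest $78.00 → $2,425.33; payment $2,425.33; balance $0.00
Total interest: $599.00 + $599.00 + $501.00 + $400.00 + $296.00 + $189.00 + $78.00 = $2,662.00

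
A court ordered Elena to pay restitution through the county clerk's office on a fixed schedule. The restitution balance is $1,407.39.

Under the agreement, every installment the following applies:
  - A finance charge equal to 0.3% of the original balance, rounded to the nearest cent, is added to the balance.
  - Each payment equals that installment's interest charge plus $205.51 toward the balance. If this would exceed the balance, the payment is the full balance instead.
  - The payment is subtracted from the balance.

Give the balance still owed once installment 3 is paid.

$790.86

Installment 1: opening $1,407.39; interest $4.22 → $1,411.61; payment $209.73; balance $1,201.88
Installment 2: opening $1,201.88; interest $4.22 → $1,206.10; payment $209.73; balance $996.37
Installment 3: opening $996.37; interest $4.22 → $1,000.59; payment $209.73; balance $790.86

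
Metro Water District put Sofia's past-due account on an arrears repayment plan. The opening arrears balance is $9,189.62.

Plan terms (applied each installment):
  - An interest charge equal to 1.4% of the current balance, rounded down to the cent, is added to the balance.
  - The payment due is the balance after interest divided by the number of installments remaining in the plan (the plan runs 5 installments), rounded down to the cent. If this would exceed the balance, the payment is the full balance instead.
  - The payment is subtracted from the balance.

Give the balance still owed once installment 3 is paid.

$3,832.40

Installment 1: opening $9,189.62; interest $128.65 → $9,318.27; payment $1,863.65; balance $7,454.62
Installment 2: opening $7,454.62; interest $104.36 → $7,558.98; payment $1,889.74; balance $5,669.24
Installment 3: opening $5,669.24; interest $79.36 → $5,748.60; payment $1,916.20; balance $3,832.40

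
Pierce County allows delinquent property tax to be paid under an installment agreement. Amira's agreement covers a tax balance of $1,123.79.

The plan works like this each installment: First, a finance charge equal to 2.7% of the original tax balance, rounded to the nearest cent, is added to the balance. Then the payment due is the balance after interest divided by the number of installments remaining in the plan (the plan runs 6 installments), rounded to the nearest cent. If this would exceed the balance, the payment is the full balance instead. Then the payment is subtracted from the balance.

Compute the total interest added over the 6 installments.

Installment 1: $1,123.79 +$30.34 interest = $1,154.13; pay $192.36 → $961.77
Installment 2: $961.77 +$30.34 interest = $992.11; pay $198.42 → $793.69
Installment 3: $793.69 +$30.34 interest = $824.03; pay $206.01 → $618.02
Installment 4: $618.02 +$30.34 interest = $648.36; pay $216.12 → $432.24
Installment 5: $432.24 +$30.34 interest = $462.58; pay $231.29 → $231.29
Installment 6: $231.29 +$30.34 interest = $261.63; pay $261.63 → $0.00
Total interest: $30.34 + $30.34 + $30.34 + $30.34 + $30.34 + $30.34 = $182.04

$182.04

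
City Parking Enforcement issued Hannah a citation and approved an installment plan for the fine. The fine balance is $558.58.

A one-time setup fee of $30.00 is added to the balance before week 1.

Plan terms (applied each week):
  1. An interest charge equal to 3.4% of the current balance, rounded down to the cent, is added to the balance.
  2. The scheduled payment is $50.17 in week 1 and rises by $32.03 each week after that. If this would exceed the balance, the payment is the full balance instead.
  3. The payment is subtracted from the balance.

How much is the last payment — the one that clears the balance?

Week 1: opening $588.58; interest $20.01 → $608.59; payment $50.17; balance $558.42
Week 2: opening $558.42; interest $18.98 → $577.40; payment $82.20; balance $495.20
Week 3: opening $495.20; interest $16.83 → $512.03; payment $114.23; balance $397.80
Week 4: opening $397.80; interest $13.52 → $411.32; payment $146.26; balance $265.06
Week 5: opening $265.06; interest $9.01 → $274.07; payment $178.29; balance $95.78
Week 6: opening $95.78; interest $3.25 → $99.03; payment $99.03; balance $0.00

$99.03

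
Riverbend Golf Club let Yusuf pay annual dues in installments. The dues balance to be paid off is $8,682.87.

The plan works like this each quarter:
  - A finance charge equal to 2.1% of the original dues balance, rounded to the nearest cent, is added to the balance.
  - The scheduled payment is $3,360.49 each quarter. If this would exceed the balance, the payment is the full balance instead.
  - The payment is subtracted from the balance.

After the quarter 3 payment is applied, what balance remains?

$0.00

Quarter 1: $8,682.87 +$182.34 interest = $8,865.21; pay $3,360.49 → $5,504.72
Quarter 2: $5,504.72 +$182.34 interest = $5,687.06; pay $3,360.49 → $2,326.57
Quarter 3: $2,326.57 +$182.34 interest = $2,508.91; pay $2,508.91 → $0.00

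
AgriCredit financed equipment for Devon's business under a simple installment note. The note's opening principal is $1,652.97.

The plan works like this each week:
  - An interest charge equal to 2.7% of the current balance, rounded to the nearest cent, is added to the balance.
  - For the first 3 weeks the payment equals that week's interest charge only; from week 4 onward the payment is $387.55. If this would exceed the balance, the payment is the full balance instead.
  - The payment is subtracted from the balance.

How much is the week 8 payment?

# | Opening | Interest | Payment | End bal
1 | $1,652.97 | $44.63 | $44.63 | $1,652.97
2 | $1,652.97 | $44.63 | $44.63 | $1,652.97
3 | $1,652.97 | $44.63 | $44.63 | $1,652.97
4 | $1,652.97 | $44.63 | $387.55 | $1,310.05
5 | $1,310.05 | $35.37 | $387.55 | $957.87
6 | $957.87 | $25.86 | $387.55 | $596.18
7 | $596.18 | $16.10 | $387.55 | $224.73
8 | $224.73 | $6.07 | $230.80 | $0.00

$230.80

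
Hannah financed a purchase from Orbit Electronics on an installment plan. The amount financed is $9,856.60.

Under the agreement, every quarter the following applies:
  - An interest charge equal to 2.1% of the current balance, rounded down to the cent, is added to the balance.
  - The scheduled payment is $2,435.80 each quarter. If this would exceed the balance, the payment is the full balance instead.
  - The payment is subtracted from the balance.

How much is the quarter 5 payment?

$670.33

Quarter 1: opening $9,856.60; interest $206.98 → $10,063.58; payment $2,435.80; balance $7,627.78
Quarter 2: opening $7,627.78; interest $160.18 → $7,787.96; payment $2,435.80; balance $5,352.16
Quarter 3: opening $5,352.16; interest $112.39 → $5,464.55; payment $2,435.80; balance $3,028.75
Quarter 4: opening $3,028.75; interest $63.60 → $3,092.35; payment $2,435.80; balance $656.55
Quarter 5: opening $656.55; interest $13.78 → $670.33; payment $670.33; balance $0.00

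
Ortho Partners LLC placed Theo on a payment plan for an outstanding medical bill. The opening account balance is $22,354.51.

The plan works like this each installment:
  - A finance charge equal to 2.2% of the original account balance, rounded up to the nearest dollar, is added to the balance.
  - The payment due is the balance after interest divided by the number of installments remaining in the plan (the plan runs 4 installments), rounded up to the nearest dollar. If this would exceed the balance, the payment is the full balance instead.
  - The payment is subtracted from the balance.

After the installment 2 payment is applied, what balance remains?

$11,750.51

Installment 1: opening $22,354.51; interest $492.00 → $22,846.51; payment $5,712.00; balance $17,134.51
Installment 2: opening $17,134.51; interest $492.00 → $17,626.51; payment $5,876.00; balance $11,750.51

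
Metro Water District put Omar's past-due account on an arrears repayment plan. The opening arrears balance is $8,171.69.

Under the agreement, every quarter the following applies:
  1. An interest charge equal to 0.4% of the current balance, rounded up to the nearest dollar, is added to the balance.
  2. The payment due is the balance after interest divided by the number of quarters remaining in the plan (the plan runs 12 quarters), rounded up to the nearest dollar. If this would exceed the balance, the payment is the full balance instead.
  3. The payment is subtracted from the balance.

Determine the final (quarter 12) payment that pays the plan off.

$714.69

# | Opening | Interest | Payment | End bal
1 | $8,171.69 | $33.00 | $684.00 | $7,520.69
2 | $7,520.69 | $31.00 | $687.00 | $6,864.69
3 | $6,864.69 | $28.00 | $690.00 | $6,202.69
4 | $6,202.69 | $25.00 | $692.00 | $5,535.69
5 | $5,535.69 | $23.00 | $695.00 | $4,863.69
6 | $4,863.69 | $20.00 | $698.00 | $4,185.69
7 | $4,185.69 | $17.00 | $701.00 | $3,501.69
8 | $3,501.69 | $15.00 | $704.00 | $2,812.69
9 | $2,812.69 | $12.00 | $707.00 | $2,117.69
10 | $2,117.69 | $9.00 | $709.00 | $1,417.69
11 | $1,417.69 | $6.00 | $712.00 | $711.69
12 | $711.69 | $3.00 | $714.69 | $0.00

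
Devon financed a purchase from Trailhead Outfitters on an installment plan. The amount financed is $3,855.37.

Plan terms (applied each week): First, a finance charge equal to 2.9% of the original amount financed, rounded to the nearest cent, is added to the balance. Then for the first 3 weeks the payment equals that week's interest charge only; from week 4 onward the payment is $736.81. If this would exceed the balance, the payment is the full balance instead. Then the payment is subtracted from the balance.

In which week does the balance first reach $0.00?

Week 1: opening $3,855.37; interest $111.81 → $3,967.18; payment $111.81; balance $3,855.37
Week 2: opening $3,855.37; interest $111.81 → $3,967.18; payment $111.81; balance $3,855.37
Week 3: opening $3,855.37; interest $111.81 → $3,967.18; payment $111.81; balance $3,855.37
Week 4: opening $3,855.37; interest $111.81 → $3,967.18; payment $736.81; balance $3,230.37
Week 5: opening $3,230.37; interest $111.81 → $3,342.18; payment $736.81; balance $2,605.37
Week 6: opening $2,605.37; interest $111.81 → $2,717.18; payment $736.81; balance $1,980.37
Week 7: opening $1,980.37; interest $111.81 → $2,092.18; payment $736.81; balance $1,355.37
Week 8: opening $1,355.37; interest $111.81 → $1,467.18; payment $736.81; balance $730.37
Week 9: opening $730.37; interest $111.81 → $842.18; payment $736.81; balance $105.37
Week 10: opening $105.37; interest $111.81 → $217.18; payment $217.18; balance $0.00
Balance reaches $0.00 in week 10.

10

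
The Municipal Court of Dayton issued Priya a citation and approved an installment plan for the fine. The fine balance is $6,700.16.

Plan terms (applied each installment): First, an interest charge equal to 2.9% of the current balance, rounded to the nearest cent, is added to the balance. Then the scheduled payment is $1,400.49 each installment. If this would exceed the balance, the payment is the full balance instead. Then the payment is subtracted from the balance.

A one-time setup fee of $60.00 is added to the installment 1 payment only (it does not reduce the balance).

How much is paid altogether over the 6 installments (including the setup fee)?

Installment 1: $6,700.16 +$194.30 interest = $6,894.46; pay $1,400.49 (+ $60.00 fee) → $5,493.97
Installment 2: $5,493.97 +$159.33 interest = $5,653.30; pay $1,400.49 → $4,252.81
Installment 3: $4,252.81 +$123.33 interest = $4,376.14; pay $1,400.49 → $2,975.65
Installment 4: $2,975.65 +$86.29 interest = $3,061.94; pay $1,400.49 → $1,661.45
Installment 5: $1,661.45 +$48.18 interest = $1,709.63; pay $1,400.49 → $309.14
Installment 6: $309.14 +$8.97 interest = $318.11; pay $318.11 → $0.00
Total paid: $7,380.56

$7,380.56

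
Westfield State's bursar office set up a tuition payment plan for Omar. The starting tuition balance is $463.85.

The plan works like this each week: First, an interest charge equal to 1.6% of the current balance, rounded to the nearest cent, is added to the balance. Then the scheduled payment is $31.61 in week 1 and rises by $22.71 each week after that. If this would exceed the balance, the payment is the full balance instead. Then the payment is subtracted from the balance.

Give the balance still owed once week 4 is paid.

Week 1: opening $463.85; interest $7.42 → $471.27; payment $31.61; balance $439.66
Week 2: opening $439.66; interest $7.03 → $446.69; payment $54.32; balance $392.37
Week 3: opening $392.37; interest $6.28 → $398.65; payment $77.03; balance $321.62
Week 4: opening $321.62; interest $5.15 → $326.77; payment $99.74; balance $227.03

$227.03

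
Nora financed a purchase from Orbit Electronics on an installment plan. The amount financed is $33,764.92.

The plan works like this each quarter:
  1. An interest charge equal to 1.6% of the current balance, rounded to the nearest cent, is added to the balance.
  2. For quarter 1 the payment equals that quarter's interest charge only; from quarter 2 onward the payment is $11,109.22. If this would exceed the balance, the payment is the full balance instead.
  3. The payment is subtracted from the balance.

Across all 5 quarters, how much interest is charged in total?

$1,675.72

Quarter 1: opening $33,764.92; interest $540.24 → $34,305.16; payment $540.24; balance $33,764.92
Quarter 2: opening $33,764.92; interest $540.24 → $34,305.16; payment $11,109.22; balance $23,195.94
Quarter 3: opening $23,195.94; interest $371.14 → $23,567.08; payment $11,109.22; balance $12,457.86
Quarter 4: opening $12,457.86; interest $199.33 → $12,657.19; payment $11,109.22; balance $1,547.97
Quarter 5: opening $1,547.97; interest $24.77 → $1,572.74; payment $1,572.74; balance $0.00
Total interest: $540.24 + $540.24 + $371.14 + $199.33 + $24.77 = $1,675.72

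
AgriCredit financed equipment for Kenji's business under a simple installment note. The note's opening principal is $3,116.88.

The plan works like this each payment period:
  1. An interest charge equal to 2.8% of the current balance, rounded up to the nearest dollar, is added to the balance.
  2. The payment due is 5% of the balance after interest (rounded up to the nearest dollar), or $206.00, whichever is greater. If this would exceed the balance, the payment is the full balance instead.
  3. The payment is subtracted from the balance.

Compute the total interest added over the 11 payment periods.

Payment period 1: $3,116.88 +$88.00 interest = $3,204.88; pay $206.00 → $2,998.88
Payment period 2: $2,998.88 +$84.00 interest = $3,082.88; pay $206.00 → $2,876.88
Payment period 3: $2,876.88 +$81.00 interest = $2,957.88; pay $206.00 → $2,751.88
Payment period 4: $2,751.88 +$78.00 interest = $2,829.88; pay $206.00 → $2,623.88
Payment period 5: $2,623.88 +$74.00 interest = $2,697.88; pay $206.00 → $2,491.88
Payment period 6: $2,491.88 +$70.00 interest = $2,561.88; pay $206.00 → $2,355.88
Payment period 7: $2,355.88 +$66.00 interest = $2,421.88; pay $206.00 → $2,215.88
Payment period 8: $2,215.88 +$63.00 interest = $2,278.88; pay $206.00 → $2,072.88
Payment period 9: $2,072.88 +$59.00 interest = $2,131.88; pay $206.00 → $1,925.88
Payment period 10: $1,925.88 +$54.00 interest = $1,979.88; pay $206.00 → $1,773.88
Payment period 11: $1,773.88 +$50.00 interest = $1,823.88; pay $206.00 → $1,617.88
Total interest: $88.00 + $84.00 + $81.00 + $78.00 + $74.00 + $70.00 + $66.00 + $63.00 + $59.00 + $54.00 + $50.00 = $767.00

$767.00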